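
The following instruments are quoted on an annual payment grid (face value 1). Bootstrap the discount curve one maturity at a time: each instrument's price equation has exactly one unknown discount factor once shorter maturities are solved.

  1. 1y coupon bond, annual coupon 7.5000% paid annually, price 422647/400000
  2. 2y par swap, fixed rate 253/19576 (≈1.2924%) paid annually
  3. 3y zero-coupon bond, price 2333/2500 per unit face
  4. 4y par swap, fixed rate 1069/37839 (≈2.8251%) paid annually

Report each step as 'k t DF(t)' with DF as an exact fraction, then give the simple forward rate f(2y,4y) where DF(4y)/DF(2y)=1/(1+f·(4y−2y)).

step 1 [1y] bond c/1=3/40: DF=(422647/400000 − 3/40·(0))/(1+3/40) = 9829/10000 ≈ 0.982900
step 2 [2y] swap r/1=253/19576: DF=(1 − 253/19576·(0.982900))/(1+253/19576) = 9747/10000 ≈ 0.974700
step 3 [3y] zero: DF = P = 2333/2500 ≈ 0.933200
step 4 [4y] swap r/1=1069/37839: DF=(1 − 1069/37839·(0.982900+0.974700+0.933200))/(1+1069/37839) = 8931/10000 ≈ 0.893100

1 1 9829/10000
2 2 9747/10000
3 3 2333/2500
4 4 8931/10000
f(2y,4y) = ((9747/10000)/(8931/10000) − 1)/(2) = 136/2977 ≈ 4.5684%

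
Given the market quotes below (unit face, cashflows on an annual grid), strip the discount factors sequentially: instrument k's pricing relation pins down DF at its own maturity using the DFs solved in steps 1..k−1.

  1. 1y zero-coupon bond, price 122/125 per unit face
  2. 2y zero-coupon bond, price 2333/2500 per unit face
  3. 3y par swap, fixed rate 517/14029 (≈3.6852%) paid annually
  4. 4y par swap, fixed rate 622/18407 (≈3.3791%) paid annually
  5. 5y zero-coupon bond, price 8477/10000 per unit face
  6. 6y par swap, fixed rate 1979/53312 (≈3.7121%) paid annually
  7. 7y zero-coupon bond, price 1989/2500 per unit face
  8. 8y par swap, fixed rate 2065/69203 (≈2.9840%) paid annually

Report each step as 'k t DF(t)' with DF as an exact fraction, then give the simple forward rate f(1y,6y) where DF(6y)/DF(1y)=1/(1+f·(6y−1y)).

1 1 122/125
2 2 2333/2500
3 3 4483/5000
4 4 2189/2500
5 5 8477/10000
6 6 8021/10000
7 7 1989/2500
8 8 1587/2000
f(1y,6y) = ((122/125)/(8021/10000) − 1)/(5) = 1739/40105 ≈ 4.3361%

step 1 [1y] zero: DF = P = 122/125 ≈ 0.976000
step 2 [2y] zero: DF = P = 2333/2500 ≈ 0.933200
step 3 [3y] swap r/1=517/14029: DF=(1 − 517/14029·(0.976000+0.933200))/(1+517/14029) = 4483/5000 ≈ 0.896600
step 4 [4y] swap r/1=622/18407: DF=(1 − 622/18407·(0.976000+0.933200+0.896600))/(1+622/18407) = 2189/2500 ≈ 0.875600
step 5 [5y] zero: DF = P = 8477/10000 ≈ 0.847700
step 6 [6y] swap r/1=1979/53312: DF=(1 − 1979/53312·(0.976000+0.933200+0.896600+0.875600+0.847700))/(1+1979/53312) = 8021/10000 ≈ 0.802100
step 7 [7y] zero: DF = P = 1989/2500 ≈ 0.795600
step 8 [8y] swap r/1=2065/69203: DF=(1 − 2065/69203·(0.976000+0.933200+0.896600+0.875600+0.847700+0.802100+0.795600))/(1+2065/69203) = 1587/2000 ≈ 0.793500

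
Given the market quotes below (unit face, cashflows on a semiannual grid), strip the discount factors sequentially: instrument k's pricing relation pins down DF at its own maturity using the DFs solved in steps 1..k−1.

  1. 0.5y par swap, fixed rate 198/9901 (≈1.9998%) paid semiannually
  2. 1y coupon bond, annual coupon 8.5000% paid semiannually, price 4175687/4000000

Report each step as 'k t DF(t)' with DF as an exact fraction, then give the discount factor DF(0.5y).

1 1/2 9901/10000
2 1 961/1000
DF(0.5y) = 9901/10000 ≈ 0.990100

step 1 [0.5y] swap r/2=99/9901: DF=(1 − 99/9901·(0))/(1+99/9901) = 9901/10000 ≈ 0.990100
step 2 [1y] bond c/2=17/400: DF=(4175687/4000000 − 17/400·(0.990100))/(1+17/400) = 961/1000 ≈ 0.961000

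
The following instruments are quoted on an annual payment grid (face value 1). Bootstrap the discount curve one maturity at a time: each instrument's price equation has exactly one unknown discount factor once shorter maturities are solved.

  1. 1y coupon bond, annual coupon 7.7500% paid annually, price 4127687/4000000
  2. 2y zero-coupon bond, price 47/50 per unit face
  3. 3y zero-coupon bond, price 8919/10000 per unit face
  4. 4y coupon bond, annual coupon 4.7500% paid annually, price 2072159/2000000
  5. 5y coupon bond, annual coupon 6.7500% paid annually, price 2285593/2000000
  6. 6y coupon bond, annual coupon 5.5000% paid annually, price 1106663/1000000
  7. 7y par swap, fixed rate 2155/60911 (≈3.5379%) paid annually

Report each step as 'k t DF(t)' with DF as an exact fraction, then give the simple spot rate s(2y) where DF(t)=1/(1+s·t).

1 1 9577/10000
2 2 47/50
3 3 8919/10000
4 4 4313/5000
5 5 2099/2500
6 6 2037/2500
7 7 1569/2000
s(2y) = (1/(47/50) − 1)/(2) = 3/94 ≈ 3.1915%

step 1 [1y] bond c/1=31/400: DF=(4127687/4000000 − 31/400·(0))/(1+31/400) = 9577/10000 ≈ 0.957700
step 2 [2y] zero: DF = P = 47/50 ≈ 0.940000
step 3 [3y] zero: DF = P = 8919/10000 ≈ 0.891900
step 4 [4y] bond c/1=19/400: DF=(2072159/2000000 − 19/400·(0.957700+0.940000+0.891900))/(1+19/400) = 4313/5000 ≈ 0.862600
step 5 [5y] bond c/1=27/400: DF=(2285593/2000000 − 27/400·(0.957700+0.940000+0.891900+0.862600))/(1+27/400) = 2099/2500 ≈ 0.839600
step 6 [6y] bond c/1=11/200: DF=(1106663/1000000 − 11/200·(0.957700+0.940000+0.891900+0.862600+0.839600))/(1+11/200) = 2037/2500 ≈ 0.814800
step 7 [7y] swap r/1=2155/60911: DF=(1 − 2155/60911·(0.957700+0.940000+0.891900+0.862600+0.839600+0.814800))/(1+2155/60911) = 1569/2000 ≈ 0.784500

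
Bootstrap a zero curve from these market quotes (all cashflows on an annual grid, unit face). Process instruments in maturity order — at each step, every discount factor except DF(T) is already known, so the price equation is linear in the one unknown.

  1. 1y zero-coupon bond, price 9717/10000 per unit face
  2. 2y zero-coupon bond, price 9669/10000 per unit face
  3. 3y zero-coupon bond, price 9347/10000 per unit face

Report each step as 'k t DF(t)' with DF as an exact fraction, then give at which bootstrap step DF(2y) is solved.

step 1 [1y] zero: DF = P = 9717/10000 ≈ 0.971700
step 2 [2y] zero: DF = P = 9669/10000 ≈ 0.966900
step 3 [3y] zero: DF = P = 9347/10000 ≈ 0.934700

1 1 9717/10000
2 2 9669/10000
3 3 9347/10000
DF(2y) is solved at step 2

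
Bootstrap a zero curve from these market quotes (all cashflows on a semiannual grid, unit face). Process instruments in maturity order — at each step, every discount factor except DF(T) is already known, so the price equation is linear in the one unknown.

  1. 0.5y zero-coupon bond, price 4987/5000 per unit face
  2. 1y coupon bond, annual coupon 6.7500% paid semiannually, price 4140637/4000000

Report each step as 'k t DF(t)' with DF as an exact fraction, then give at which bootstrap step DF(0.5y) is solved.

1 1/2 4987/5000
2 1 1211/1250
DF(0.5y) is solved at step 1

step 1 [0.5y] zero: DF = P = 4987/5000 ≈ 0.997400
step 2 [1y] bond c/2=27/800: DF=(4140637/4000000 − 27/800·(0.997400))/(1+27/800) = 1211/1250 ≈ 0.968800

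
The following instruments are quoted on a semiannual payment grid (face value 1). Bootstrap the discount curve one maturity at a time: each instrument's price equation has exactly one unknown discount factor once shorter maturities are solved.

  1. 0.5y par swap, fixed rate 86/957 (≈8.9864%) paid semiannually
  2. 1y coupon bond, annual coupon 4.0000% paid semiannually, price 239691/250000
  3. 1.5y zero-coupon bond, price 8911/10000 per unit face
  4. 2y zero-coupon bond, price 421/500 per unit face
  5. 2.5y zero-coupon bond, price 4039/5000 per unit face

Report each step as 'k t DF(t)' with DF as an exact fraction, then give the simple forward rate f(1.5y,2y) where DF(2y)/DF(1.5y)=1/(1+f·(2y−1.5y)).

1 1/2 957/1000
2 1 2303/2500
3 3/2 8911/10000
4 2 421/500
5 5/2 4039/5000
f(1.5y,2y) = ((8911/10000)/(421/500) − 1)/(1/2) = 491/4210 ≈ 11.6627%

step 1 [0.5y] swap r/2=43/957: DF=(1 − 43/957·(0))/(1+43/957) = 957/1000 ≈ 0.957000
step 2 [1y] bond c/2=1/50: DF=(239691/250000 − 1/50·(0.957000))/(1+1/50) = 2303/2500 ≈ 0.921200
step 3 [1.5y] zero: DF = P = 8911/10000 ≈ 0.891100
step 4 [2y] zero: DF = P = 421/500 ≈ 0.842000
step 5 [2.5y] zero: DF = P = 4039/5000 ≈ 0.807800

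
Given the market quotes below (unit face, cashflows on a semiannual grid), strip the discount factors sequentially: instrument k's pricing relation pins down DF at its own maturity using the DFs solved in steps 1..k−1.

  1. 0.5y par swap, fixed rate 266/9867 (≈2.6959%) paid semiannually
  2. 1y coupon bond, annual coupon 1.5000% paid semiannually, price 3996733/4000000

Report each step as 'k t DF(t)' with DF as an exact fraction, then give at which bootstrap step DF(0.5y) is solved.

step 1 [0.5y] swap r/2=133/9867: DF=(1 − 133/9867·(0))/(1+133/9867) = 9867/10000 ≈ 0.986700
step 2 [1y] bond c/2=3/400: DF=(3996733/4000000 − 3/400·(0.986700))/(1+3/400) = 2461/2500 ≈ 0.984400

1 1/2 9867/10000
2 1 2461/2500
DF(0.5y) is solved at step 1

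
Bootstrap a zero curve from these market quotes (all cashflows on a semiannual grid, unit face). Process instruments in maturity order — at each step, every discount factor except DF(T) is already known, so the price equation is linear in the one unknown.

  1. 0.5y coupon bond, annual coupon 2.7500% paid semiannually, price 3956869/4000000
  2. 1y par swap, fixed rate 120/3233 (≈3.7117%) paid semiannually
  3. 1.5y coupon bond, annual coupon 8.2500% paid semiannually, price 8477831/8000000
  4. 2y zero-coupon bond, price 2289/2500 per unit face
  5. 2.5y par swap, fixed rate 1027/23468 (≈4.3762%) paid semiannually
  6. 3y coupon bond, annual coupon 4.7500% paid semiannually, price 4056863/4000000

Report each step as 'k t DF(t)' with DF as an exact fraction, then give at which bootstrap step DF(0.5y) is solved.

1 1/2 4879/5000
2 1 241/250
3 3/2 9409/10000
4 2 2289/2500
5 5/2 8973/10000
6 3 4409/5000
DF(0.5y) is solved at step 1

step 1 [0.5y] bond c/2=11/800: DF=(3956869/4000000 − 11/800·(0))/(1+11/800) = 4879/5000 ≈ 0.975800
step 2 [1y] swap r/2=60/3233: DF=(1 − 60/3233·(0.975800))/(1+60/3233) = 241/250 ≈ 0.964000
step 3 [1.5y] bond c/2=33/800: DF=(8477831/8000000 − 33/800·(0.975800+0.964000))/(1+33/800) = 9409/10000 ≈ 0.940900
step 4 [2y] zero: DF = P = 2289/2500 ≈ 0.915600
step 5 [2.5y] swap r/2=1027/46936: DF=(1 − 1027/46936·(0.975800+0.964000+0.940900+0.915600))/(1+1027/46936) = 8973/10000 ≈ 0.897300
step 6 [3y] bond c/2=19/800: DF=(4056863/4000000 − 19/800·(0.975800+0.964000+0.940900+0.915600+0.897300))/(1+19/800) = 4409/5000 ≈ 0.881800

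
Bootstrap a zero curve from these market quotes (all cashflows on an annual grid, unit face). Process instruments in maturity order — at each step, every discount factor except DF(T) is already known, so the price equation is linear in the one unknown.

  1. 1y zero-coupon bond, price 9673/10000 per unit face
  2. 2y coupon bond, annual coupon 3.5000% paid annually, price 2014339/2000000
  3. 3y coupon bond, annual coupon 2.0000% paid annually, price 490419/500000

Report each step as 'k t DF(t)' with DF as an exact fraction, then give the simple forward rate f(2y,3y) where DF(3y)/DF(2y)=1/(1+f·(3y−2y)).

step 1 [1y] zero: DF = P = 9673/10000 ≈ 0.967300
step 2 [2y] bond c/1=7/200: DF=(2014339/2000000 − 7/200·(0.967300))/(1+7/200) = 2351/2500 ≈ 0.940400
step 3 [3y] bond c/1=1/50: DF=(490419/500000 − 1/50·(0.967300+0.940400))/(1+1/50) = 4621/5000 ≈ 0.924200

1 1 9673/10000
2 2 2351/2500
3 3 4621/5000
f(2y,3y) = ((2351/2500)/(4621/5000) − 1)/(1) = 81/4621 ≈ 1.7529%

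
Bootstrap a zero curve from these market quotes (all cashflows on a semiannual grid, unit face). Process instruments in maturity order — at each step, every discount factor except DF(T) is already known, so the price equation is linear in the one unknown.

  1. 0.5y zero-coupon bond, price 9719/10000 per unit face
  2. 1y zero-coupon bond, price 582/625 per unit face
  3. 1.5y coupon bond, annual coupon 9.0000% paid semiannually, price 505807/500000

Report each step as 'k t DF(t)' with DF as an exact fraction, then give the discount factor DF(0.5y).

step 1 [0.5y] zero: DF = P = 9719/10000 ≈ 0.971900
step 2 [1y] zero: DF = P = 582/625 ≈ 0.931200
step 3 [1.5y] bond c/2=9/200: DF=(505807/500000 − 9/200·(0.971900+0.931200))/(1+9/200) = 8861/10000 ≈ 0.886100

1 1/2 9719/10000
2 1 582/625
3 3/2 8861/10000
DF(0.5y) = 9719/10000 ≈ 0.971900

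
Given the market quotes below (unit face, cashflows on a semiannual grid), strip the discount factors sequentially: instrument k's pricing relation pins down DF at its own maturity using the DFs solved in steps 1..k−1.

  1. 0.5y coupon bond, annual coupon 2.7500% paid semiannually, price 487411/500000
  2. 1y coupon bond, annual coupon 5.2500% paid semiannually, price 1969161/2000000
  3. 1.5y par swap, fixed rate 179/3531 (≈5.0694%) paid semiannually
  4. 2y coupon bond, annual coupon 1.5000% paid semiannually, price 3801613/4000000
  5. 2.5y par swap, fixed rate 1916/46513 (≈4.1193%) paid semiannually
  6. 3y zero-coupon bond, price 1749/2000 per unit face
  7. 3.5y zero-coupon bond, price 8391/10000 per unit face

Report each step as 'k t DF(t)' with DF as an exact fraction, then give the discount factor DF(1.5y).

step 1 [0.5y] bond c/2=11/800: DF=(487411/500000 − 11/800·(0))/(1+11/800) = 601/625 ≈ 0.961600
step 2 [1y] bond c/2=21/800: DF=(1969161/2000000 − 21/800·(0.961600))/(1+21/800) = 2337/2500 ≈ 0.934800
step 3 [1.5y] swap r/2=179/7062: DF=(1 − 179/7062·(0.961600+0.934800))/(1+179/7062) = 2321/2500 ≈ 0.928400
step 4 [2y] bond c/2=3/400: DF=(3801613/4000000 − 3/400·(0.961600+0.934800+0.928400))/(1+3/400) = 9223/10000 ≈ 0.922300
step 5 [2.5y] swap r/2=958/46513: DF=(1 − 958/46513·(0.961600+0.934800+0.928400+0.922300))/(1+958/46513) = 4521/5000 ≈ 0.904200
step 6 [3y] zero: DF = P = 1749/2000 ≈ 0.874500
step 7 [3.5y] zero: DF = P = 8391/10000 ≈ 0.839100

1 1/2 601/625
2 1 2337/2500
3 3/2 2321/2500
4 2 9223/10000
5 5/2 4521/5000
6 3 1749/2000
7 7/2 8391/10000
DF(1.5y) = 2321/2500 ≈ 0.928400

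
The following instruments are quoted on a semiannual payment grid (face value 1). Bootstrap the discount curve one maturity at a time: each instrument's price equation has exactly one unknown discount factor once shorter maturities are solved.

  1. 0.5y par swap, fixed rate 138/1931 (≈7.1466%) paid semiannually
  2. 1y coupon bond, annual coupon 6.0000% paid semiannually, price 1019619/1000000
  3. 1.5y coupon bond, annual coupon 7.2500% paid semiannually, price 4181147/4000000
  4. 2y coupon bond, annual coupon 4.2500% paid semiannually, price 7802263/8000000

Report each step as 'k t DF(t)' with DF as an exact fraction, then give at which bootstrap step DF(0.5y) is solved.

step 1 [0.5y] swap r/2=69/1931: DF=(1 − 69/1931·(0))/(1+69/1931) = 1931/2000 ≈ 0.965500
step 2 [1y] bond c/2=3/100: DF=(1019619/1000000 − 3/100·(0.965500))/(1+3/100) = 4809/5000 ≈ 0.961800
step 3 [1.5y] bond c/2=29/800: DF=(4181147/4000000 − 29/800·(0.965500+0.961800))/(1+29/800) = 9413/10000 ≈ 0.941300
step 4 [2y] bond c/2=17/800: DF=(7802263/8000000 − 17/800·(0.965500+0.961800+0.941300))/(1+17/800) = 8953/10000 ≈ 0.895300

1 1/2 1931/2000
2 1 4809/5000
3 3/2 9413/10000
4 2 8953/10000
DF(0.5y) is solved at step 1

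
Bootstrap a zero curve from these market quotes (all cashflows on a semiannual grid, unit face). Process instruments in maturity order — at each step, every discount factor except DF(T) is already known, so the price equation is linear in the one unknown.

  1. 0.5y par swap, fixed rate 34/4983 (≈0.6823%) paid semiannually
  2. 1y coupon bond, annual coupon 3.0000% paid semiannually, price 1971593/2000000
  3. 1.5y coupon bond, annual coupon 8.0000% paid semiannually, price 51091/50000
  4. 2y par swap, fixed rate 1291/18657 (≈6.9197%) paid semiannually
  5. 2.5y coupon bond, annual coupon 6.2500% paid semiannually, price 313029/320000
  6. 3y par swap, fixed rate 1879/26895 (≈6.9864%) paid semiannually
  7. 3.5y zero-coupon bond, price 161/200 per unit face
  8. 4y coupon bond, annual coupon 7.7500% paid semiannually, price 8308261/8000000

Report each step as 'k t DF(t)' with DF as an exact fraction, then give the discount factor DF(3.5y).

1 1/2 4983/5000
2 1 1913/2000
3 3/2 4537/5000
4 2 8709/10000
5 5/2 1671/2000
6 3 8121/10000
7 7/2 161/200
8 4 7691/10000
DF(3.5y) = 161/200 ≈ 0.805000

step 1 [0.5y] swap r/2=17/4983: DF=(1 − 17/4983·(0))/(1+17/4983) = 4983/5000 ≈ 0.996600
step 2 [1y] bond c/2=3/200: DF=(1971593/2000000 − 3/200·(0.996600))/(1+3/200) = 1913/2000 ≈ 0.956500
step 3 [1.5y] bond c/2=1/25: DF=(51091/50000 − 1/25·(0.996600+0.956500))/(1+1/25) = 4537/5000 ≈ 0.907400
step 4 [2y] swap r/2=1291/37314: DF=(1 − 1291/37314·(0.996600+0.956500+0.907400))/(1+1291/37314) = 8709/10000 ≈ 0.870900
step 5 [2.5y] bond c/2=1/32: DF=(313029/320000 − 1/32·(0.996600+0.956500+0.907400+0.870900))/(1+1/32) = 1671/2000 ≈ 0.835500
step 6 [3y] swap r/2=1879/53790: DF=(1 − 1879/53790·(0.996600+0.956500+0.907400+0.870900+0.835500))/(1+1879/53790) = 8121/10000 ≈ 0.812100
step 7 [3.5y] zero: DF = P = 161/200 ≈ 0.805000
step 8 [4y] bond c/2=31/800: DF=(8308261/8000000 − 31/800·(0.996600+0.956500+0.907400+0.870900+0.835500+0.812100+0.805000))/(1+31/800) = 7691/10000 ≈ 0.769100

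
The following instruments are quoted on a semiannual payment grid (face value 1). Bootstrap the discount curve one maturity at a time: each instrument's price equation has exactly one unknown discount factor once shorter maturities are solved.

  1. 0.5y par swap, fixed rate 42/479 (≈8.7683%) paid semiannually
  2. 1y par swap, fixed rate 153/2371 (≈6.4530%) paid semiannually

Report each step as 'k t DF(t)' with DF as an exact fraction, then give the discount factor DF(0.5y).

1 1/2 479/500
2 1 2347/2500
DF(0.5y) = 479/500 ≈ 0.958000

step 1 [0.5y] swap r/2=21/479: DF=(1 − 21/479·(0))/(1+21/479) = 479/500 ≈ 0.958000
step 2 [1y] swap r/2=153/4742: DF=(1 − 153/4742·(0.958000))/(1+153/4742) = 2347/2500 ≈ 0.938800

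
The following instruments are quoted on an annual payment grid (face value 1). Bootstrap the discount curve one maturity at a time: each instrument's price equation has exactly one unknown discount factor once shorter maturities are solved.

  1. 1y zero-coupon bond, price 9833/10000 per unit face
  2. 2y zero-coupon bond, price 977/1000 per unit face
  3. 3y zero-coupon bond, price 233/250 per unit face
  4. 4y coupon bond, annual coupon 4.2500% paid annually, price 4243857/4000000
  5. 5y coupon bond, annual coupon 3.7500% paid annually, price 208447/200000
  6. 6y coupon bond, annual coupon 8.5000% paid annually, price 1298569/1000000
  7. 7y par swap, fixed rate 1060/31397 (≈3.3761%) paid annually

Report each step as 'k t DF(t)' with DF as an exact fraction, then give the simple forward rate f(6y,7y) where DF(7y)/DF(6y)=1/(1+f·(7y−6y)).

step 1 [1y] zero: DF = P = 9833/10000 ≈ 0.983300
step 2 [2y] zero: DF = P = 977/1000 ≈ 0.977000
step 3 [3y] zero: DF = P = 233/250 ≈ 0.932000
step 4 [4y] bond c/1=17/400: DF=(4243857/4000000 − 17/400·(0.983300+0.977000+0.932000))/(1+17/400) = 4499/5000 ≈ 0.899800
step 5 [5y] bond c/1=3/80: DF=(208447/200000 − 3/80·(0.983300+0.977000+0.932000+0.899800))/(1+3/80) = 347/400 ≈ 0.867500
step 6 [6y] bond c/1=17/200: DF=(1298569/1000000 − 17/200·(0.983300+0.977000+0.932000+0.899800+0.867500))/(1+17/200) = 4159/5000 ≈ 0.831800
step 7 [7y] swap r/1=1060/31397: DF=(1 − 1060/31397·(0.983300+0.977000+0.932000+0.899800+0.867500+0.831800))/(1+1060/31397) = 197/250 ≈ 0.788000

1 1 9833/10000
2 2 977/1000
3 3 233/250
4 4 4499/5000
5 5 347/400
6 6 4159/5000
7 7 197/250
f(6y,7y) = ((4159/5000)/(197/250) − 1)/(1) = 219/3940 ≈ 5.5584%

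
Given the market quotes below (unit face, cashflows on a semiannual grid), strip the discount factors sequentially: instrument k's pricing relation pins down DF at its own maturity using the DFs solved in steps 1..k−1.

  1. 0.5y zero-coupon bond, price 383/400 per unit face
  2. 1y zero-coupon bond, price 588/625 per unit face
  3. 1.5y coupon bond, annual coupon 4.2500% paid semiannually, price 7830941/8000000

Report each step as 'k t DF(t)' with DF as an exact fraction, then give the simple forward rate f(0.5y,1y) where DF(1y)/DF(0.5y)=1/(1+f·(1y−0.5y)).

step 1 [0.5y] zero: DF = P = 383/400 ≈ 0.957500
step 2 [1y] zero: DF = P = 588/625 ≈ 0.940800
step 3 [1.5y] bond c/2=17/800: DF=(7830941/8000000 − 17/800·(0.957500+0.940800))/(1+17/800) = 919/1000 ≈ 0.919000

1 1/2 383/400
2 1 588/625
3 3/2 919/1000
f(0.5y,1y) = ((383/400)/(588/625) − 1)/(1/2) = 167/4704 ≈ 3.5502%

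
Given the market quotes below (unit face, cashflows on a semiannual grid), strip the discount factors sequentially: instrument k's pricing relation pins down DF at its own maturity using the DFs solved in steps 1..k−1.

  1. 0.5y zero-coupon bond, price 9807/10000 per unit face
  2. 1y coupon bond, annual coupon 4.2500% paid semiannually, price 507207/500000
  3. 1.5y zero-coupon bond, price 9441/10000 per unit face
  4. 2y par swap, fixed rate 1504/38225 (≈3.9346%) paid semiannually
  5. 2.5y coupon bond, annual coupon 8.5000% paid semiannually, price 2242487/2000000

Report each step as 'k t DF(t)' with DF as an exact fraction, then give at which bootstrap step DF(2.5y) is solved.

step 1 [0.5y] zero: DF = P = 9807/10000 ≈ 0.980700
step 2 [1y] bond c/2=17/800: DF=(507207/500000 − 17/800·(0.980700))/(1+17/800) = 9729/10000 ≈ 0.972900
step 3 [1.5y] zero: DF = P = 9441/10000 ≈ 0.944100
step 4 [2y] swap r/2=752/38225: DF=(1 − 752/38225·(0.980700+0.972900+0.944100))/(1+752/38225) = 578/625 ≈ 0.924800
step 5 [2.5y] bond c/2=17/400: DF=(2242487/2000000 − 17/400·(0.980700+0.972900+0.944100+0.924800))/(1+17/400) = 9197/10000 ≈ 0.919700

1 1/2 9807/10000
2 1 9729/10000
3 3/2 9441/10000
4 2 578/625
5 5/2 9197/10000
DF(2.5y) is solved at step 5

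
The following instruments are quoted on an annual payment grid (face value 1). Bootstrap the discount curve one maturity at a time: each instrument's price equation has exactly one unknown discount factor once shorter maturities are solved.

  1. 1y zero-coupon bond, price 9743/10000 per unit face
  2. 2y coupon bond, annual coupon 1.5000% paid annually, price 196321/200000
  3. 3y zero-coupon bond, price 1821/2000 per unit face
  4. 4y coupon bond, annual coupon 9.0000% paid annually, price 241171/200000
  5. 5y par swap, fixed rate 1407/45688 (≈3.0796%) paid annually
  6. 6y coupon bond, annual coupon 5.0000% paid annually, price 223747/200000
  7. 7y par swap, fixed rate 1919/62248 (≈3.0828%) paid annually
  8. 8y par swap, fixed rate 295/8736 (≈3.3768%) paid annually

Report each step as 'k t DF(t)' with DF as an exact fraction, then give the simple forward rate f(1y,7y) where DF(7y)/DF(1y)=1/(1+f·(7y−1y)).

1 1 9743/10000
2 2 9527/10000
3 3 1821/2000
4 4 109/125
5 5 8593/10000
6 6 8479/10000
7 7 8081/10000
8 8 191/250
f(1y,7y) = ((9743/10000)/(8081/10000) − 1)/(6) = 277/8081 ≈ 3.4278%

step 1 [1y] zero: DF = P = 9743/10000 ≈ 0.974300
step 2 [2y] bond c/1=3/200: DF=(196321/200000 − 3/200·(0.974300))/(1+3/200) = 9527/10000 ≈ 0.952700
step 3 [3y] zero: DF = P = 1821/2000 ≈ 0.910500
step 4 [4y] bond c/1=9/100: DF=(241171/200000 − 9/100·(0.974300+0.952700+0.910500))/(1+9/100) = 109/125 ≈ 0.872000
step 5 [5y] swap r/1=1407/45688: DF=(1 − 1407/45688·(0.974300+0.952700+0.910500+0.872000))/(1+1407/45688) = 8593/10000 ≈ 0.859300
step 6 [6y] bond c/1=1/20: DF=(223747/200000 − 1/20·(0.974300+0.952700+0.910500+0.872000+0.859300))/(1+1/20) = 8479/10000 ≈ 0.847900
step 7 [7y] swap r/1=1919/62248: DF=(1 − 1919/62248·(0.974300+0.952700+0.910500+0.872000+0.859300+0.847900))/(1+1919/62248) = 8081/10000 ≈ 0.808100
step 8 [8y] swap r/1=295/8736: DF=(1 − 295/8736·(0.974300+0.952700+0.910500+0.872000+0.859300+0.847900+0.808100))/(1+295/8736) = 191/250 ≈ 0.764000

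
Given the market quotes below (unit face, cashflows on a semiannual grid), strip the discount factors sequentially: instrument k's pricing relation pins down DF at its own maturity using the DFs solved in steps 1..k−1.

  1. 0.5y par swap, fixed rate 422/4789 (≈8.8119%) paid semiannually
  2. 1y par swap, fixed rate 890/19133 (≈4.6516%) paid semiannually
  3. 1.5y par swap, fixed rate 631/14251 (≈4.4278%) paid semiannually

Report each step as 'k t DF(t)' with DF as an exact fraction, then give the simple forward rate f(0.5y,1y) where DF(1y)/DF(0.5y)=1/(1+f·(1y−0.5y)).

1 1/2 4789/5000
2 1 1911/2000
3 3/2 9369/10000
f(0.5y,1y) = ((4789/5000)/(1911/2000) − 1)/(1/2) = 46/9555 ≈ 0.4814%

step 1 [0.5y] swap r/2=211/4789: DF=(1 − 211/4789·(0))/(1+211/4789) = 4789/5000 ≈ 0.957800
step 2 [1y] swap r/2=445/19133: DF=(1 − 445/19133·(0.957800))/(1+445/19133) = 1911/2000 ≈ 0.955500
step 3 [1.5y] swap r/2=631/28502: DF=(1 − 631/28502·(0.957800+0.955500))/(1+631/28502) = 9369/10000 ≈ 0.936900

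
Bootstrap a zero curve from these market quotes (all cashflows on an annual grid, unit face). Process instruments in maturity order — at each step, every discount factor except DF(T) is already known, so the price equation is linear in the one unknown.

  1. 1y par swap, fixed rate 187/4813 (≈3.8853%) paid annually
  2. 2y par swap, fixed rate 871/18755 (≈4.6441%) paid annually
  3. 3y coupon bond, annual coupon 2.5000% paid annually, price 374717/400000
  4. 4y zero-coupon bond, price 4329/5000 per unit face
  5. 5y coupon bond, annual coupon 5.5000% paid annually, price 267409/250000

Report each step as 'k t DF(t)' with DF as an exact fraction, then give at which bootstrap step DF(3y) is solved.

1 1 4813/5000
2 2 9129/10000
3 3 4341/5000
4 4 4329/5000
5 5 8257/10000
DF(3y) is solved at step 3

step 1 [1y] swap r/1=187/4813: DF=(1 − 187/4813·(0))/(1+187/4813) = 4813/5000 ≈ 0.962600
step 2 [2y] swap r/1=871/18755: DF=(1 − 871/18755·(0.962600))/(1+871/18755) = 9129/10000 ≈ 0.912900
step 3 [3y] bond c/1=1/40: DF=(374717/400000 − 1/40·(0.962600+0.912900))/(1+1/40) = 4341/5000 ≈ 0.868200
step 4 [4y] zero: DF = P = 4329/5000 ≈ 0.865800
step 5 [5y] bond c/1=11/200: DF=(267409/250000 − 11/200·(0.962600+0.912900+0.868200+0.865800))/(1+11/200) = 8257/10000 ≈ 0.825700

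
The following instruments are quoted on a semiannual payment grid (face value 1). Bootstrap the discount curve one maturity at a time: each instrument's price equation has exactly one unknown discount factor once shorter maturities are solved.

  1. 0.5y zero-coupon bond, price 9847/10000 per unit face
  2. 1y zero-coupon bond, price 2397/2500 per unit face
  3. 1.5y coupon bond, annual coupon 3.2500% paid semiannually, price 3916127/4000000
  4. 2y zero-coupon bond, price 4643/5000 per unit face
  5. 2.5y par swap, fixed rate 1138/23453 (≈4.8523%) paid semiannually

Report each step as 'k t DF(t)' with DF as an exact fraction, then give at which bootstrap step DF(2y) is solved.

step 1 [0.5y] zero: DF = P = 9847/10000 ≈ 0.984700
step 2 [1y] zero: DF = P = 2397/2500 ≈ 0.958800
step 3 [1.5y] bond c/2=13/800: DF=(3916127/4000000 − 13/800·(0.984700+0.958800))/(1+13/800) = 9323/10000 ≈ 0.932300
step 4 [2y] zero: DF = P = 4643/5000 ≈ 0.928600
step 5 [2.5y] swap r/2=569/23453: DF=(1 − 569/23453·(0.984700+0.958800+0.932300+0.928600))/(1+569/23453) = 4431/5000 ≈ 0.886200

1 1/2 9847/10000
2 1 2397/2500
3 3/2 9323/10000
4 2 4643/5000
5 5/2 4431/5000
DF(2y) is solved at step 4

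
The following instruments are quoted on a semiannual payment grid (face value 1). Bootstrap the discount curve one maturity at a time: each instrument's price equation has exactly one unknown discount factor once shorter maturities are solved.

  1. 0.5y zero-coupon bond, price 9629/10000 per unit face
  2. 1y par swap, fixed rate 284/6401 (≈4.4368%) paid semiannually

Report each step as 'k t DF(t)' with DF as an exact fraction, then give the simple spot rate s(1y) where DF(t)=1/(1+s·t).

step 1 [0.5y] zero: DF = P = 9629/10000 ≈ 0.962900
step 2 [1y] swap r/2=142/6401: DF=(1 − 142/6401·(0.962900))/(1+142/6401) = 4787/5000 ≈ 0.957400

1 1/2 9629/10000
2 1 4787/5000
s(1y) = (1/(4787/5000) − 1)/(1) = 213/4787 ≈ 4.4496%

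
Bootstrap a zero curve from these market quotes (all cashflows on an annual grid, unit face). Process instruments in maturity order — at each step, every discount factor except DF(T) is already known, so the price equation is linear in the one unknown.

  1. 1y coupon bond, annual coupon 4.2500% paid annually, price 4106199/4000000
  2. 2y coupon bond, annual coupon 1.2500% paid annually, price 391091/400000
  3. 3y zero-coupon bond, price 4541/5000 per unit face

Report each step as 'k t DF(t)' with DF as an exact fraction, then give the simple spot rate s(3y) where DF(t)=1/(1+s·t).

step 1 [1y] bond c/1=17/400: DF=(4106199/4000000 − 17/400·(0))/(1+17/400) = 9847/10000 ≈ 0.984700
step 2 [2y] bond c/1=1/80: DF=(391091/400000 − 1/80·(0.984700))/(1+1/80) = 1907/2000 ≈ 0.953500
step 3 [3y] zero: DF = P = 4541/5000 ≈ 0.908200

1 1 9847/10000
2 2 1907/2000
3 3 4541/5000
s(3y) = (1/(4541/5000) − 1)/(3) = 153/4541 ≈ 3.3693%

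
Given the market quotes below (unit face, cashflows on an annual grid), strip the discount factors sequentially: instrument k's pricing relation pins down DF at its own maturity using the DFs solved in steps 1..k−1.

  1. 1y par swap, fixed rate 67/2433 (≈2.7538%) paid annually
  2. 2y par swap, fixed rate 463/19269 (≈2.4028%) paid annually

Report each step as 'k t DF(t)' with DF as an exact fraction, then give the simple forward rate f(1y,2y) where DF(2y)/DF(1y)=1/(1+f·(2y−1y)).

step 1 [1y] swap r/1=67/2433: DF=(1 − 67/2433·(0))/(1+67/2433) = 2433/2500 ≈ 0.973200
step 2 [2y] swap r/1=463/19269: DF=(1 − 463/19269·(0.973200))/(1+463/19269) = 9537/10000 ≈ 0.953700

1 1 2433/2500
2 2 9537/10000
f(1y,2y) = ((2433/2500)/(9537/10000) − 1)/(1) = 65/3179 ≈ 2.0447%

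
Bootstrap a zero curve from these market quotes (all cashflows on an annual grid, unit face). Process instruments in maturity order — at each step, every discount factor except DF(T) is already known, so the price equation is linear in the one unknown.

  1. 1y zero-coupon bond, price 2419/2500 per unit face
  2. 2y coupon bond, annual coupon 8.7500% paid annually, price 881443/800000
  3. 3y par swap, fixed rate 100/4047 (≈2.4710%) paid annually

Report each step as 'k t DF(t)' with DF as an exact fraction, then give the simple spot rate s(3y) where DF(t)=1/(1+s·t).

1 1 2419/2500
2 2 9353/10000
3 3 93/100
s(3y) = (1/(93/100) − 1)/(3) = 7/279 ≈ 2.5090%

step 1 [1y] zero: DF = P = 2419/2500 ≈ 0.967600
step 2 [2y] bond c/1=7/80: DF=(881443/800000 − 7/80·(0.967600))/(1+7/80) = 9353/10000 ≈ 0.935300
step 3 [3y] swap r/1=100/4047: DF=(1 − 100/4047·(0.967600+0.935300))/(1+100/4047) = 93/100 ≈ 0.930000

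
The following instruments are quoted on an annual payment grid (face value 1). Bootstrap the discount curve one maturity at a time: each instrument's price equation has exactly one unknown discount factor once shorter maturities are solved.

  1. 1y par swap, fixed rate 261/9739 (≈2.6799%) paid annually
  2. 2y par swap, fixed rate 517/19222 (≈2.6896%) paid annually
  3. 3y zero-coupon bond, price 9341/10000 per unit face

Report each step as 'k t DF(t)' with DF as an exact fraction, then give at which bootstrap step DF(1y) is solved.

1 1 9739/10000
2 2 9483/10000
3 3 9341/10000
DF(1y) is solved at step 1

step 1 [1y] swap r/1=261/9739: DF=(1 − 261/9739·(0))/(1+261/9739) = 9739/10000 ≈ 0.973900
step 2 [2y] swap r/1=517/19222: DF=(1 − 517/19222·(0.973900))/(1+517/19222) = 9483/10000 ≈ 0.948300
step 3 [3y] zero: DF = P = 9341/10000 ≈ 0.934100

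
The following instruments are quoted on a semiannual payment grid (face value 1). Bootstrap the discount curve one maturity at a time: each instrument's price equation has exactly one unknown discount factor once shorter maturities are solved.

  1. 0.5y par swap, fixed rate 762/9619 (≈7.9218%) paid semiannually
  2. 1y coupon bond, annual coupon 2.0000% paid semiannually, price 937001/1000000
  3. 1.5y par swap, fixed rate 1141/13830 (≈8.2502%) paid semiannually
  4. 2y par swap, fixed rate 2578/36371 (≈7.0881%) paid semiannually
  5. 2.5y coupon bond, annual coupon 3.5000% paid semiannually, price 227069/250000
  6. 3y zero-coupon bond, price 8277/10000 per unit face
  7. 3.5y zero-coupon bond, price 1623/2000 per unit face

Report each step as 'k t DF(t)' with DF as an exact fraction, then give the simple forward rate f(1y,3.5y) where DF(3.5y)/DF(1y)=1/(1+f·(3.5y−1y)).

step 1 [0.5y] swap r/2=381/9619: DF=(1 − 381/9619·(0))/(1+381/9619) = 9619/10000 ≈ 0.961900
step 2 [1y] bond c/2=1/100: DF=(937001/1000000 − 1/100·(0.961900))/(1+1/100) = 4591/5000 ≈ 0.918200
step 3 [1.5y] swap r/2=1141/27660: DF=(1 − 1141/27660·(0.961900+0.918200))/(1+1141/27660) = 8859/10000 ≈ 0.885900
step 4 [2y] swap r/2=1289/36371: DF=(1 − 1289/36371·(0.961900+0.918200+0.885900))/(1+1289/36371) = 8711/10000 ≈ 0.871100
step 5 [2.5y] bond c/2=7/400: DF=(227069/250000 − 7/400·(0.961900+0.918200+0.885900+0.871100))/(1+7/400) = 8301/10000 ≈ 0.830100
step 6 [3y] zero: DF = P = 8277/10000 ≈ 0.827700
step 7 [3.5y] zero: DF = P = 1623/2000 ≈ 0.811500

1 1/2 9619/10000
2 1 4591/5000
3 3/2 8859/10000
4 2 8711/10000
5 5/2 8301/10000
6 3 8277/10000
7 7/2 1623/2000
f(1y,3.5y) = ((4591/5000)/(1623/2000) − 1)/(5/2) = 2134/40575 ≈ 5.2594%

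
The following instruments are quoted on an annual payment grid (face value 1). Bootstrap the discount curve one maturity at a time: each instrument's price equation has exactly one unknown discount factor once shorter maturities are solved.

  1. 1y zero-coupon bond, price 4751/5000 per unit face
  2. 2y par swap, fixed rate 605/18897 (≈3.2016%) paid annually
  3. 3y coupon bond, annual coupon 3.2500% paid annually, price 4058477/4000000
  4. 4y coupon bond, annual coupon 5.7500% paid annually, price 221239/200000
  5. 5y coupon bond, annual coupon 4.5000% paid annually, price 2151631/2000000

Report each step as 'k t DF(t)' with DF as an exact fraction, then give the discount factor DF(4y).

1 1 4751/5000
2 2 1879/2000
3 3 577/625
4 4 8931/10000
5 5 8699/10000
DF(4y) = 8931/10000 ≈ 0.893100

step 1 [1y] zero: DF = P = 4751/5000 ≈ 0.950200
step 2 [2y] swap r/1=605/18897: DF=(1 − 605/18897·(0.950200))/(1+605/18897) = 1879/2000 ≈ 0.939500
step 3 [3y] bond c/1=13/400: DF=(4058477/4000000 − 13/400·(0.950200+0.939500))/(1+13/400) = 577/625 ≈ 0.923200
step 4 [4y] bond c/1=23/400: DF=(221239/200000 − 23/400·(0.950200+0.939500+0.923200))/(1+23/400) = 8931/10000 ≈ 0.893100
step 5 [5y] bond c/1=9/200: DF=(2151631/2000000 − 9/200·(0.950200+0.939500+0.923200+0.893100))/(1+9/200) = 8699/10000 ≈ 0.869900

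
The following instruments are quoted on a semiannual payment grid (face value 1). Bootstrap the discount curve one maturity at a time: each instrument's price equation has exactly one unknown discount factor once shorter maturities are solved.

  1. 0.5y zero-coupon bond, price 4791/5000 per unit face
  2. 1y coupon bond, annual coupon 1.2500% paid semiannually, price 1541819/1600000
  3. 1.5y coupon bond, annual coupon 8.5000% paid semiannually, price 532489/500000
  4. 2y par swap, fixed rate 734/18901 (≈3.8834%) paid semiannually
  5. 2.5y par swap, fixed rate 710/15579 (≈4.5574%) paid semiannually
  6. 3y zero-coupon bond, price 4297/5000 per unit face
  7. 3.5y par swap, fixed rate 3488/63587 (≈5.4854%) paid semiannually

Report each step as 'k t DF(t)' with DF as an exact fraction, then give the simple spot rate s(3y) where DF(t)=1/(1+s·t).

step 1 [0.5y] zero: DF = P = 4791/5000 ≈ 0.958200
step 2 [1y] bond c/2=1/160: DF=(1541819/1600000 − 1/160·(0.958200))/(1+1/160) = 9517/10000 ≈ 0.951700
step 3 [1.5y] bond c/2=17/400: DF=(532489/500000 − 17/400·(0.958200+0.951700))/(1+17/400) = 9437/10000 ≈ 0.943700
step 4 [2y] swap r/2=367/18901: DF=(1 − 367/18901·(0.958200+0.951700+0.943700))/(1+367/18901) = 4633/5000 ≈ 0.926600
step 5 [2.5y] swap r/2=355/15579: DF=(1 − 355/15579·(0.958200+0.951700+0.943700+0.926600))/(1+355/15579) = 1787/2000 ≈ 0.893500
step 6 [3y] zero: DF = P = 4297/5000 ≈ 0.859400
step 7 [3.5y] swap r/2=1744/63587: DF=(1 − 1744/63587·(0.958200+0.951700+0.943700+0.926600+0.893500+0.859400))/(1+1744/63587) = 516/625 ≈ 0.825600

1 1/2 4791/5000
2 1 9517/10000
3 3/2 9437/10000
4 2 4633/5000
5 5/2 1787/2000
6 3 4297/5000
7 7/2 516/625
s(3y) = (1/(4297/5000) − 1)/(3) = 703/12891 ≈ 5.4534%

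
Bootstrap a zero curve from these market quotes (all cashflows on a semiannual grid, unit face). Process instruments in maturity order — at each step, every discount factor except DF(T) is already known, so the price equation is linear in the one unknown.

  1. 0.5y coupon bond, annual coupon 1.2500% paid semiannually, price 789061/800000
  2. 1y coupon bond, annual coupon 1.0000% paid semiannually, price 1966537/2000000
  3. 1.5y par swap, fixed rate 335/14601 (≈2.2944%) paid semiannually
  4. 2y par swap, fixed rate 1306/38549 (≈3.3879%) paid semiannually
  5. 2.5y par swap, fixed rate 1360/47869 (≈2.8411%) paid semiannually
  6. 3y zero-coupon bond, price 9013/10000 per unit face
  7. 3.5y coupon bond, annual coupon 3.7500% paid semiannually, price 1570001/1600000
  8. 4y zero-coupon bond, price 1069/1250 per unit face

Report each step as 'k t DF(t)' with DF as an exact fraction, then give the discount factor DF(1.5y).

step 1 [0.5y] bond c/2=1/160: DF=(789061/800000 − 1/160·(0))/(1+1/160) = 4901/5000 ≈ 0.980200
step 2 [1y] bond c/2=1/200: DF=(1966537/2000000 − 1/200·(0.980200))/(1+1/200) = 1947/2000 ≈ 0.973500
step 3 [1.5y] swap r/2=335/29202: DF=(1 − 335/29202·(0.980200+0.973500))/(1+335/29202) = 1933/2000 ≈ 0.966500
step 4 [2y] swap r/2=653/38549: DF=(1 − 653/38549·(0.980200+0.973500+0.966500))/(1+653/38549) = 9347/10000 ≈ 0.934700
step 5 [2.5y] swap r/2=680/47869: DF=(1 − 680/47869·(0.980200+0.973500+0.966500+0.934700))/(1+680/47869) = 233/250 ≈ 0.932000
step 6 [3y] zero: DF = P = 9013/10000 ≈ 0.901300
step 7 [3.5y] bond c/2=3/160: DF=(1570001/1600000 − 3/160·(0.980200+0.973500+0.966500+0.934700+0.932000+0.901300))/(1+3/160) = 1717/2000 ≈ 0.858500
step 8 [4y] zero: DF = P = 1069/1250 ≈ 0.855200

1 1/2 4901/5000
2 1 1947/2000
3 3/2 1933/2000
4 2 9347/10000
5 5/2 233/250
6 3 9013/10000
7 7/2 1717/2000
8 4 1069/1250
DF(1.5y) = 1933/2000 ≈ 0.966500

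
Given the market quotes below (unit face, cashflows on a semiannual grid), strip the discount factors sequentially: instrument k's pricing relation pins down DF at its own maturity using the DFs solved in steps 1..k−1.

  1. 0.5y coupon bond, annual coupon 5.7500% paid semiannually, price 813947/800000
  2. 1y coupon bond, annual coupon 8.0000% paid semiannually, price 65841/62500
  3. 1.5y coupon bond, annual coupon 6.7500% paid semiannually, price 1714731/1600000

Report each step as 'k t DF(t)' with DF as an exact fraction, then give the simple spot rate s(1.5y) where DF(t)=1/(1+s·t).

step 1 [0.5y] bond c/2=23/800: DF=(813947/800000 − 23/800·(0))/(1+23/800) = 989/1000 ≈ 0.989000
step 2 [1y] bond c/2=1/25: DF=(65841/62500 − 1/25·(0.989000))/(1+1/25) = 9749/10000 ≈ 0.974900
step 3 [1.5y] bond c/2=27/800: DF=(1714731/1600000 − 27/800·(0.989000+0.974900))/(1+27/800) = 4863/5000 ≈ 0.972600

1 1/2 989/1000
2 1 9749/10000
3 3/2 4863/5000
s(1.5y) = (1/(4863/5000) − 1)/(3/2) = 274/14589 ≈ 1.8781%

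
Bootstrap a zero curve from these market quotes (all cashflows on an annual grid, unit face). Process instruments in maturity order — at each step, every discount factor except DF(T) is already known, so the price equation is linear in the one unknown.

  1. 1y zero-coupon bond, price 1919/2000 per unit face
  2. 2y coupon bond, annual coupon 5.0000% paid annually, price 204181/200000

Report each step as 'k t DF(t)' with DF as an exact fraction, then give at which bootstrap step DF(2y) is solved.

step 1 [1y] zero: DF = P = 1919/2000 ≈ 0.959500
step 2 [2y] bond c/1=1/20: DF=(204181/200000 − 1/20·(0.959500))/(1+1/20) = 4633/5000 ≈ 0.926600

1 1 1919/2000
2 2 4633/5000
DF(2y) is solved at step 2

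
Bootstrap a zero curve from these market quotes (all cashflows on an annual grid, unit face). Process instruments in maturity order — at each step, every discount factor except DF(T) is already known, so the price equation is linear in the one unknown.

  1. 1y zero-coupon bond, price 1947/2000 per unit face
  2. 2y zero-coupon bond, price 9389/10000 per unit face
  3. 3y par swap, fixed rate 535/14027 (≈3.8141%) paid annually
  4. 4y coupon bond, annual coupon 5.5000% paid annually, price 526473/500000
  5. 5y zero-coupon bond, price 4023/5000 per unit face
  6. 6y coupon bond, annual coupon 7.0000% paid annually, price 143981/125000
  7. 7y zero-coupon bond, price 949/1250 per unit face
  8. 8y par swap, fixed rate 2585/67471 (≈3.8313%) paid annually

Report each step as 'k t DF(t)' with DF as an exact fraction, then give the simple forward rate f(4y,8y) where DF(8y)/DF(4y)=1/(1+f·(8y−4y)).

1 1 1947/2000
2 2 9389/10000
3 3 893/1000
4 4 4259/5000
5 5 4023/5000
6 6 3923/5000
7 7 949/1250
8 8 1483/2000
f(4y,8y) = ((4259/5000)/(1483/2000) − 1)/(4) = 1103/29660 ≈ 3.7188%

step 1 [1y] zero: DF = P = 1947/2000 ≈ 0.973500
step 2 [2y] zero: DF = P = 9389/10000 ≈ 0.938900
step 3 [3y] swap r/1=535/14027: DF=(1 − 535/14027·(0.973500+0.938900))/(1+535/14027) = 893/1000 ≈ 0.893000
step 4 [4y] bond c/1=11/200: DF=(526473/500000 − 11/200·(0.973500+0.938900+0.893000))/(1+11/200) = 4259/5000 ≈ 0.851800
step 5 [5y] zero: DF = P = 4023/5000 ≈ 0.804600
step 6 [6y] bond c/1=7/100: DF=(143981/125000 − 7/100·(0.973500+0.938900+0.893000+0.851800+0.804600))/(1+7/100) = 3923/5000 ≈ 0.784600
step 7 [7y] zero: DF = P = 949/1250 ≈ 0.759200
step 8 [8y] swap r/1=2585/67471: DF=(1 − 2585/67471·(0.973500+0.938900+0.893000+0.851800+0.804600+0.784600+0.759200))/(1+2585/67471) = 1483/2000 ≈ 0.741500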